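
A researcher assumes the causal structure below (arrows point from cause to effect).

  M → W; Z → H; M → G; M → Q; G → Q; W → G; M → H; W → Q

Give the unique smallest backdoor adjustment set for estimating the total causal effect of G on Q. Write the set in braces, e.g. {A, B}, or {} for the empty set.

Variables eligible for adjustment (non-descendants of G, excluding G and Q): {H, M, W, Z}.
Backdoor paths from G to Q:
  P1: G <- M -> W -> Q
  P2: G <- M -> Q
  P3: G <- W <- M -> Q
  P4: G <- W -> Q
The empty set is not sufficient: P1 (G <- M -> W -> Q) has no collider blocking it and no conditioned non-collider, so it is open.
Try {M, W}:
  P1: blocked at fork node M ∈ conditioning set.
  P2: blocked at fork node M ∈ conditioning set.
  P3: blocked at chain node W ∈ conditioning set.
  P4: blocked at fork node W ∈ conditioning set.
{M, W} contains no descendant of G and blocks every backdoor path.
Every element of {M, W} is needed (dropping M leaves P2 open; dropping W leaves P4 open), so no proper subset is valid.
Among all size-2 subsets of the eligible variables, only {M, W} blocks every backdoor path, so it is the unique smallest valid adjustment set.

{M, W}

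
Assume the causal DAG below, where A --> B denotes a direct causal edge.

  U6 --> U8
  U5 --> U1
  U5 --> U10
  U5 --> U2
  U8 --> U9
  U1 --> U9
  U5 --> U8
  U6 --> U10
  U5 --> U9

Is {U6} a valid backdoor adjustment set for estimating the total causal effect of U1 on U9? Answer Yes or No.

No

Backdoor paths from U1 to U9 (paths whose first edge points into U1):
  P1: U1 <- U5 -> U8 -> U9
  P2: U1 <- U5 -> U10 <- U6 -> U8 -> U9
  P3: U1 <- U5 -> U9
Condition 1 (no descendant of U1 in the set): holds — descendants of U1 are {U9}; none are in {U6}.
Condition 2 (every backdoor path blocked by {U6}):
  P1: open — no interior node is in the conditioning set.
  P2: blocked at collider U10 (neither it nor any descendant is in the conditioning set).
  P3: open — no interior node is in the conditioning set.
{U6} does not satisfy the backdoor criterion.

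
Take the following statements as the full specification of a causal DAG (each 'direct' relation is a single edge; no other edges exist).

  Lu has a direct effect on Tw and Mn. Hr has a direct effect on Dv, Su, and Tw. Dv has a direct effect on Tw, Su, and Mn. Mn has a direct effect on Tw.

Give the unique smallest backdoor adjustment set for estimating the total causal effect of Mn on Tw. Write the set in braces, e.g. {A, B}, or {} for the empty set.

Variables eligible for adjustment (non-descendants of Mn, excluding Mn and Tw): {Dv, Hr, Lu, Su}.
Backdoor paths from Mn to Tw:
  P1: Mn <- Lu -> Tw
  P2: Mn <- Dv <- Hr -> Tw
  P3: Mn <- Dv -> Su <- Hr -> Tw
  P4: Mn <- Dv -> Tw
The empty set is not sufficient: P1 (Mn <- Lu -> Tw) has no collider blocking it and no conditioned non-collider, so it is open.
Try {Dv, Lu}:
  P1: blocked at fork node Lu ∈ conditioning set.
  P2: blocked at chain node Dv ∈ conditioning set.
  P3: blocked at fork node Dv ∈ conditioning set.
  P4: blocked at fork node Dv ∈ conditioning set.
{Dv, Lu} contains no descendant of Mn and blocks every backdoor path.
Every element of {Dv, Lu} is needed (dropping Dv leaves P2 open; dropping Lu leaves P1 open), so no proper subset is valid.
Among all size-2 subsets of the eligible variables, only {Dv, Lu} blocks every backdoor path, so it is the unique smallest valid adjustment set.

{Dv, Lu}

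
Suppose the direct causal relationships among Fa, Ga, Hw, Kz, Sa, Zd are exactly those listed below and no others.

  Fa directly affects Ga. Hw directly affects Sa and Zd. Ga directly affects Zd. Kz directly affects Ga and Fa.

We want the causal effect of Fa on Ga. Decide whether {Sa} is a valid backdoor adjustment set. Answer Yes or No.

Backdoor paths from Fa to Ga (paths whose first edge points into Fa):
  P1: Fa <- Kz -> Ga
Condition 1 (no descendant of Fa in the set): holds — descendants of Fa are {Ga, Zd}; none are in {Sa}.
Condition 2 (every backdoor path blocked by {Sa}):
  P1: open — no interior node is in the conditioning set.
{Sa} does not satisfy the backdoor criterion.

No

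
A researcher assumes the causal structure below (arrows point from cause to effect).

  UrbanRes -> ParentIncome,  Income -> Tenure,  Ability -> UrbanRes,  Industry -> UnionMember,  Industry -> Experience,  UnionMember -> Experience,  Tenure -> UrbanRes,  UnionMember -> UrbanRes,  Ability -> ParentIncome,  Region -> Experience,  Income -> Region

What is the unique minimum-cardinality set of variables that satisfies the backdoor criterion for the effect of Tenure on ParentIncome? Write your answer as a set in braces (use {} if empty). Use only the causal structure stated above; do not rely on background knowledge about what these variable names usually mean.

Variables eligible for adjustment (non-descendants of Tenure, excluding Tenure and ParentIncome): {Ability, Experience, Income, Industry, Region, UnionMember}.
Backdoor paths from Tenure to ParentIncome:
  P1: Tenure <- Income -> Region -> Experience <- Industry -> UnionMember -> UrbanRes <- Ability -> ParentIncome
  P2: Tenure <- Income -> Region -> Experience <- Industry -> UnionMember -> UrbanRes -> ParentIncome
  P3: Tenure <- Income -> Region -> Experience <- UnionMember -> UrbanRes <- Ability -> ParentIncome
  P4: Tenure <- Income -> Region -> Experience <- UnionMember -> UrbanRes -> ParentIncome
Each backdoor path contains an unconditioned collider, so every path is already blocked with the empty conditioning set:
  P1: blocked at collider Experience (neither it nor any descendant is in the conditioning set).
  P2: blocked at collider Experience (neither it nor any descendant is in the conditioning set).
  P3: blocked at collider Experience (neither it nor any descendant is in the conditioning set).
  P4: blocked at collider Experience (neither it nor any descendant is in the conditioning set).
The empty set is therefore the unique smallest valid set.

{}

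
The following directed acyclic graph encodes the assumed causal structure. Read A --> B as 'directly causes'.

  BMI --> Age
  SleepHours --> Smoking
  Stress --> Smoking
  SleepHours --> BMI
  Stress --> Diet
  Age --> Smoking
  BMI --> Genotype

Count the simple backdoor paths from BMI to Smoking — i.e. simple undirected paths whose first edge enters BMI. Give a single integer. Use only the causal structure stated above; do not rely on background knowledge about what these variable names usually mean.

1

A backdoor path from BMI to Smoking is any simple undirected path whose first edge points into BMI (i.e. leaves BMI via a parent).
Parents of BMI: {SleepHours}.
Enumerating:
  P1: BMI <- SleepHours -> Smoking
That exhausts the simple backdoor paths. Count: 1.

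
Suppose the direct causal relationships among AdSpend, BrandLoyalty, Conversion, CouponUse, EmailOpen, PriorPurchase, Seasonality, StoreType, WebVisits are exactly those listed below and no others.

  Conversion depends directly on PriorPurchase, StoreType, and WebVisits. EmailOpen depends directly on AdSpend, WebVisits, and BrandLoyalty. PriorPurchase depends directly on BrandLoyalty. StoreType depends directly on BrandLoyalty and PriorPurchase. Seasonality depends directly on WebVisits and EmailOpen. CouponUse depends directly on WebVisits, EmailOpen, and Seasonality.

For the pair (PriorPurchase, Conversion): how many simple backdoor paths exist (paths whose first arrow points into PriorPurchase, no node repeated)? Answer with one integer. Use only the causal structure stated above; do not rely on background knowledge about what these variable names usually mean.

A backdoor path from PriorPurchase to Conversion is any simple undirected path whose first edge points into PriorPurchase (i.e. leaves PriorPurchase via a parent).
Parents of PriorPurchase: {BrandLoyalty}.
Enumerating:
  P1: PriorPurchase <- BrandLoyalty -> EmailOpen <- WebVisits -> Conversion
  P2: PriorPurchase <- BrandLoyalty -> EmailOpen -> Seasonality <- WebVisits -> Conversion
  P3: PriorPurchase <- BrandLoyalty -> EmailOpen -> Seasonality -> CouponUse <- WebVisits -> Conversion
  P4: PriorPurchase <- BrandLoyalty -> EmailOpen -> CouponUse <- WebVisits -> Conversion
  P5: PriorPurchase <- BrandLoyalty -> EmailOpen -> CouponUse <- Seasonality <- WebVisits -> Conversion
  P6: PriorPurchase <- BrandLoyalty -> StoreType -> Conversion
That exhausts the simple backdoor paths. Count: 6.

6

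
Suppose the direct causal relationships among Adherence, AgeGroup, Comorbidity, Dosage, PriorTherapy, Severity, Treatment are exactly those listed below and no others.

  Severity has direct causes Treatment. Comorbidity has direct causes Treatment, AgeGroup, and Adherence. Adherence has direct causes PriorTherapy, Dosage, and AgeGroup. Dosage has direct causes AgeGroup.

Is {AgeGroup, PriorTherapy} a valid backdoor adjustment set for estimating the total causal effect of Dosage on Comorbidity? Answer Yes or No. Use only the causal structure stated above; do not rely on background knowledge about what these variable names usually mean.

Yes

Backdoor paths from Dosage to Comorbidity (paths whose first edge points into Dosage):
  P1: Dosage <- AgeGroup -> Adherence -> Comorbidity
  P2: Dosage <- AgeGroup -> Comorbidity
Condition 1 (no descendant of Dosage in the set): holds — descendants of Dosage are {Adherence, Comorbidity}; none are in {AgeGroup, PriorTherapy}.
Condition 2 (every backdoor path blocked by {AgeGroup, PriorTherapy}):
  P1: blocked at fork node AgeGroup ∈ conditioning set.
  P2: blocked at fork node AgeGroup ∈ conditioning set.
{AgeGroup, PriorTherapy} satisfies the backdoor criterion.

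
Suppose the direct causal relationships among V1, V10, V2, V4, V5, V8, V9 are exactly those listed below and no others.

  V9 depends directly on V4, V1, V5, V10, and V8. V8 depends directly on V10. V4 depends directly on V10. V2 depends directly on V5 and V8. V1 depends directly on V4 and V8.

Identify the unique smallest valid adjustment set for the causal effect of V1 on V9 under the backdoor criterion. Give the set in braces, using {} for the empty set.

Variables eligible for adjustment (non-descendants of V1, excluding V1 and V9): {V10, V2, V4, V5, V8}.
Backdoor paths from V1 to V9:
  P1: V1 <- V8 <- V10 -> V4 -> V9
  P2: V1 <- V8 <- V10 -> V9
  P3: V1 <- V8 -> V2 <- V5 -> V9
  P4: V1 <- V8 -> V9
  P5: V1 <- V4 <- V10 -> V8 -> V2 <- V5 -> V9
  P6: V1 <- V4 <- V10 -> V8 -> V9
  P7: V1 <- V4 <- V10 -> V9
  P8: V1 <- V4 -> V9
The empty set is not sufficient: P1 (V1 <- V8 <- V10 -> V4 -> V9) has no collider blocking it and no conditioned non-collider, so it is open.
Try {V4, V8}:
  P1: blocked at chain node V8 ∈ conditioning set.
  P2: blocked at chain node V8 ∈ conditioning set.
  P3: blocked at fork node V8 ∈ conditioning set.
  P4: blocked at fork node V8 ∈ conditioning set.
  P5: blocked at chain node V4 ∈ conditioning set.
  P6: blocked at chain node V4 ∈ conditioning set.
  P7: blocked at chain node V4 ∈ conditioning set.
  P8: blocked at fork node V4 ∈ conditioning set.
{V4, V8} contains no descendant of V1 and blocks every backdoor path.
Every element of {V4, V8} is needed (dropping V4 leaves P7 open; dropping V8 leaves P2 open), so no proper subset is valid.
Among all size-2 subsets of the eligible variables, only {V4, V8} blocks every backdoor path, so it is the unique smallest valid adjustment set.

{V4, V8}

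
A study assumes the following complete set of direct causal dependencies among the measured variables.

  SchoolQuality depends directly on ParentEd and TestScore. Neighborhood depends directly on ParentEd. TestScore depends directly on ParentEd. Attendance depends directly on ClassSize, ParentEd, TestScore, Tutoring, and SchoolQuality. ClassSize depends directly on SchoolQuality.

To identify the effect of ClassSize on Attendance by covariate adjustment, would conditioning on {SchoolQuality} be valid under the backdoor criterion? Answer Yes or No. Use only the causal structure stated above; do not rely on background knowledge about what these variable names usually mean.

Backdoor paths from ClassSize to Attendance (paths whose first edge points into ClassSize):
  P1: ClassSize <- SchoolQuality <- ParentEd -> TestScore -> Attendance
  P2: ClassSize <- SchoolQuality <- ParentEd -> Attendance
  P3: ClassSize <- SchoolQuality <- TestScore <- ParentEd -> Attendance
  P4: ClassSize <- SchoolQuality <- TestScore -> Attendance
  P5: ClassSize <- SchoolQuality -> Attendance
Condition 1 (no descendant of ClassSize in the set): holds — descendants of ClassSize are {Attendance}; none are in {SchoolQuality}.
Condition 2 (every backdoor path blocked by {SchoolQuality}):
  P1: blocked at chain node SchoolQuality ∈ conditioning set.
  P2: blocked at chain node SchoolQuality ∈ conditioning set.
  P3: blocked at chain node SchoolQuality ∈ conditioning set.
  P4: blocked at chain node SchoolQuality ∈ conditioning set.
  P5: blocked at fork node SchoolQuality ∈ conditioning set.
{SchoolQuality} satisfies the backdoor criterion.

Yes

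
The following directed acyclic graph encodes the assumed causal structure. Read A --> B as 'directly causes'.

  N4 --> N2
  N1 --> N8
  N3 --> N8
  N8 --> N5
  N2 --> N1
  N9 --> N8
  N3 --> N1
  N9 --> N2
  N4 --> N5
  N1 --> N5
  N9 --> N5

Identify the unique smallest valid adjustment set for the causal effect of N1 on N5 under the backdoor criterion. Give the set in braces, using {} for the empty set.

{N2, N3}

Variables eligible for adjustment (non-descendants of N1, excluding N1 and N5): {N2, N3, N4, N9}.
Backdoor paths from N1 to N5:
  P1: N1 <- N3 -> N8 <- N9 -> N2 <- N4 -> N5
  P2: N1 <- N3 -> N8 <- N9 -> N5
  P3: N1 <- N3 -> N8 -> N5
  P4: N1 <- N2 <- N4 -> N5
  P5: N1 <- N2 <- N9 -> N8 -> N5
  P6: N1 <- N2 <- N9 -> N5
The empty set is not sufficient: P3 (N1 <- N3 -> N8 -> N5) has no collider blocking it and no conditioned non-collider, so it is open.
Try {N2, N3}:
  P1: blocked at fork node N3 ∈ conditioning set.
  P2: blocked at fork node N3 ∈ conditioning set.
  P3: blocked at fork node N3 ∈ conditioning set.
  P4: blocked at chain node N2 ∈ conditioning set.
  P5: blocked at chain node N2 ∈ conditioning set.
  P6: blocked at chain node N2 ∈ conditioning set.
{N2, N3} contains no descendant of N1 and blocks every backdoor path.
Every element of {N2, N3} is needed (dropping N2 leaves P4 open; dropping N3 leaves P3 open), so no proper subset is valid.
Among all size-2 subsets of the eligible variables, only {N2, N3} blocks every backdoor path, so it is the unique smallest valid adjustment set.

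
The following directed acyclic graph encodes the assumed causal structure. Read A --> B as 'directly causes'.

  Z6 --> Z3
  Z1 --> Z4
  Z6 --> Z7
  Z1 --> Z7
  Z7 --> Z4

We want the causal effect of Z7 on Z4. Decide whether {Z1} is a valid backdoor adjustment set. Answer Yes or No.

Backdoor paths from Z7 to Z4 (paths whose first edge points into Z7):
  P1: Z7 <- Z1 -> Z4
Condition 1 (no descendant of Z7 in the set): holds — descendants of Z7 are {Z4}; none are in {Z1}.
Condition 2 (every backdoor path blocked by {Z1}):
  P1: blocked at fork node Z1 ∈ conditioning set.
{Z1} satisfies the backdoor criterion.

Yes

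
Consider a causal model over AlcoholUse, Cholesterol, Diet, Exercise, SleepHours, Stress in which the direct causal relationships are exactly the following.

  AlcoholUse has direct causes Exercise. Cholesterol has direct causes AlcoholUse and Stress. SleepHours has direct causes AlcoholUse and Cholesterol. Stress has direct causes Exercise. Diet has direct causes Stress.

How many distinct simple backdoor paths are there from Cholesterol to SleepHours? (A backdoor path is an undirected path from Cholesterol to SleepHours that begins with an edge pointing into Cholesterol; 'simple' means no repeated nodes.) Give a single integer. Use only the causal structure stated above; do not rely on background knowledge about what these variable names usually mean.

A backdoor path from Cholesterol to SleepHours is any simple undirected path whose first edge points into Cholesterol (i.e. leaves Cholesterol via a parent).
Parents of Cholesterol: {AlcoholUse, Stress}.
Enumerating:
  P1: Cholesterol <- Stress <- Exercise -> AlcoholUse -> SleepHours
  P2: Cholesterol <- AlcoholUse -> SleepHours
That exhausts the simple backdoor paths. Count: 2.

2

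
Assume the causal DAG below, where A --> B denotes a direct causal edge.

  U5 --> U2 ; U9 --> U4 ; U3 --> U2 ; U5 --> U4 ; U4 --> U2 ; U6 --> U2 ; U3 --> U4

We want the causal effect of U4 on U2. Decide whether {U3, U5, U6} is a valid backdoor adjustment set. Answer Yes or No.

Yes

Backdoor paths from U4 to U2 (paths whose first edge points into U4):
  P1: U4 <- U5 -> U2
  P2: U4 <- U3 -> U2
Condition 1 (no descendant of U4 in the set): holds — descendants of U4 are {U2}; none are in {U3, U5, U6}.
Condition 2 (every backdoor path blocked by {U3, U5, U6}):
  P1: blocked at fork node U5 ∈ conditioning set.
  P2: blocked at fork node U3 ∈ conditioning set.
{U3, U5, U6} satisfies the backdoor criterion.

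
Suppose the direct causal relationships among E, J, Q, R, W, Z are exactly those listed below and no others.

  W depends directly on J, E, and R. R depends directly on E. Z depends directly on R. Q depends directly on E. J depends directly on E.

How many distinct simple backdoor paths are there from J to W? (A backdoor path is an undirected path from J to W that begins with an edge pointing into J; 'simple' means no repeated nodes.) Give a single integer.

A backdoor path from J to W is any simple undirected path whose first edge points into J (i.e. leaves J via a parent).
Parents of J: {E}.
Enumerating:
  P1: J <- E -> R -> W
  P2: J <- E -> W
That exhausts the simple backdoor paths. Count: 2.

2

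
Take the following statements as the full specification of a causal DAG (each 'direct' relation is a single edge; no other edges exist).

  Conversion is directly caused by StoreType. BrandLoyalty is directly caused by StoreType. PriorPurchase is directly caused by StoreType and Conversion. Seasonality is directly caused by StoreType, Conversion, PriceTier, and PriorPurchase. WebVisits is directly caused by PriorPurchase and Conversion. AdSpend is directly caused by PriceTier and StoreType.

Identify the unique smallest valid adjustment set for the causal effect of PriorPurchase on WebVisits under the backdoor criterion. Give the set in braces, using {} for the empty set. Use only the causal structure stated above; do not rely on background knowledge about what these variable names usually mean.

{Conversion}

Variables eligible for adjustment (non-descendants of PriorPurchase, excluding PriorPurchase and WebVisits): {AdSpend, BrandLoyalty, Conversion, PriceTier, StoreType}.
Backdoor paths from PriorPurchase to WebVisits:
  P1: PriorPurchase <- StoreType -> AdSpend <- PriceTier -> Seasonality <- Conversion -> WebVisits
  P2: PriorPurchase <- StoreType -> Conversion -> WebVisits
  P3: PriorPurchase <- StoreType -> Seasonality <- Conversion -> WebVisits
  P4: PriorPurchase <- Conversion -> WebVisits
The empty set is not sufficient: P2 (PriorPurchase <- StoreType -> Conversion -> WebVisits) has no collider blocking it and no conditioned non-collider, so it is open.
Try {Conversion}:
  P1: blocked at collider AdSpend (neither it nor any descendant is in the conditioning set).
  P2: blocked at chain node Conversion ∈ conditioning set.
  P3: blocked at collider Seasonality (neither it nor any descendant is in the conditioning set).
  P4: blocked at fork node Conversion ∈ conditioning set.
{Conversion} contains no descendant of PriorPurchase and blocks every backdoor path.
No other singleton works — e.g. {StoreType} leaves P4 open — so {Conversion} is the unique smallest valid adjustment set.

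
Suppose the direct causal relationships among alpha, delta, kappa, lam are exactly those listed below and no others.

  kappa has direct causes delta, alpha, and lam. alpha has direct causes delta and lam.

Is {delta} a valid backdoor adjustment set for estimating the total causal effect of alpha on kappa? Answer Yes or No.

No

Backdoor paths from alpha to kappa (paths whose first edge points into alpha):
  P1: alpha <- delta -> kappa
  P2: alpha <- lam -> kappa
Condition 1 (no descendant of alpha in the set): holds — descendants of alpha are {kappa}; none are in {delta}.
Condition 2 (every backdoor path blocked by {delta}):
  P1: blocked at fork node delta ∈ conditioning set.
  P2: open — no interior node is in the conditioning set.
{delta} does not satisfy the backdoor criterion.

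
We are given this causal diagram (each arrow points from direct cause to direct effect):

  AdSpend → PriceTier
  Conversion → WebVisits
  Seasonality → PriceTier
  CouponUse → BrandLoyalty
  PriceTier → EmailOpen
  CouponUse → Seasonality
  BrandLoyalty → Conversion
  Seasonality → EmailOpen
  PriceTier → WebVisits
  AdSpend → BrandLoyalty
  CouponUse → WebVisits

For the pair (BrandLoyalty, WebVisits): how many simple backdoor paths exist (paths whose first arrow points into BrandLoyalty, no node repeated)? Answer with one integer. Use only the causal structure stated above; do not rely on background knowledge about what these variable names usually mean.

A backdoor path from BrandLoyalty to WebVisits is any simple undirected path whose first edge points into BrandLoyalty (i.e. leaves BrandLoyalty via a parent).
Parents of BrandLoyalty: {AdSpend, CouponUse}.
Enumerating:
  P1: BrandLoyalty <- CouponUse -> Seasonality -> PriceTier -> WebVisits
  P2: BrandLoyalty <- CouponUse -> Seasonality -> EmailOpen <- PriceTier -> WebVisits
  P3: BrandLoyalty <- CouponUse -> WebVisits
  P4: BrandLoyalty <- AdSpend -> PriceTier <- Seasonality <- CouponUse -> WebVisits
  P5: BrandLoyalty <- AdSpend -> PriceTier -> WebVisits
  P6: BrandLoyalty <- AdSpend -> PriceTier -> EmailOpen <- Seasonality <- CouponUse -> WebVisits
That exhausts the simple backdoor paths. Count: 6.

6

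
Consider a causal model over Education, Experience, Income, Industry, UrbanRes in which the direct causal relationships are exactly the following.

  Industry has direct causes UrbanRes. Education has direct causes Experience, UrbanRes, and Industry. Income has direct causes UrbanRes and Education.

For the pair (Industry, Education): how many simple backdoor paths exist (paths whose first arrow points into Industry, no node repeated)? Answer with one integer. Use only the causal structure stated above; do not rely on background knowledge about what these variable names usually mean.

2

A backdoor path from Industry to Education is any simple undirected path whose first edge points into Industry (i.e. leaves Industry via a parent).
Parents of Industry: {UrbanRes}.
Enumerating:
  P1: Industry <- UrbanRes -> Education
  P2: Industry <- UrbanRes -> Income <- Education
That exhausts the simple backdoor paths. Count: 2.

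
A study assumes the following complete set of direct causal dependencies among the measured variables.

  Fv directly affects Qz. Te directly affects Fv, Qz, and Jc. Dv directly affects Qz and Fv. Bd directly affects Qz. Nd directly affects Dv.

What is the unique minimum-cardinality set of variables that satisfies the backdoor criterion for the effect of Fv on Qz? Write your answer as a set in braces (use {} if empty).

{Dv, Te}

Variables eligible for adjustment (non-descendants of Fv, excluding Fv and Qz): {Bd, Dv, Jc, Nd, Te}.
Backdoor paths from Fv to Qz:
  P1: Fv <- Dv -> Qz
  P2: Fv <- Te -> Qz
The empty set is not sufficient: P1 (Fv <- Dv -> Qz) has no collider blocking it and no conditioned non-collider, so it is open.
Try {Dv, Te}:
  P1: blocked at fork node Dv ∈ conditioning set.
  P2: blocked at fork node Te ∈ conditioning set.
{Dv, Te} contains no descendant of Fv and blocks every backdoor path.
Every element of {Dv, Te} is needed (dropping Dv leaves P1 open; dropping Te leaves P2 open), so no proper subset is valid.
Among all size-2 subsets of the eligible variables, only {Dv, Te} blocks every backdoor path, so it is the unique smallest valid adjustment set.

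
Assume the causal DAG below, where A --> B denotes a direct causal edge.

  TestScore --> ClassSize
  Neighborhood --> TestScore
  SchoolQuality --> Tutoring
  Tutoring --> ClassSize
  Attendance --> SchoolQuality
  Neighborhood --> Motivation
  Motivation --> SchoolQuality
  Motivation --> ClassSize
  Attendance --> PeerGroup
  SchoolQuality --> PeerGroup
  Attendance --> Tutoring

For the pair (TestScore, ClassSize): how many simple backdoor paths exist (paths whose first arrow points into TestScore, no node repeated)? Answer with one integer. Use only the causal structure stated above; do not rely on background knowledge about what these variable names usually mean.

A backdoor path from TestScore to ClassSize is any simple undirected path whose first edge points into TestScore (i.e. leaves TestScore via a parent).
Parents of TestScore: {Neighborhood}.
Enumerating:
  P1: TestScore <- Neighborhood -> Motivation -> SchoolQuality <- Attendance -> Tutoring -> ClassSize
  P2: TestScore <- Neighborhood -> Motivation -> SchoolQuality -> Tutoring -> ClassSize
  P3: TestScore <- Neighborhood -> Motivation -> SchoolQuality -> PeerGroup <- Attendance -> Tutoring -> ClassSize
  P4: TestScore <- Neighborhood -> Motivation -> ClassSize
That exhausts the simple backdoor paths. Count: 4.

4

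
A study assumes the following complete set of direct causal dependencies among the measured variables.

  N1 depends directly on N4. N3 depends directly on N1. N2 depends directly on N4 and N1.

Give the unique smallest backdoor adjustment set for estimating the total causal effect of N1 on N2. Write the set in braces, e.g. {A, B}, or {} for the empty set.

{N4}

Variables eligible for adjustment (non-descendants of N1, excluding N1 and N2): {N4}.
Backdoor paths from N1 to N2:
  P1: N1 <- N4 -> N2
The empty set is not sufficient: P1 (N1 <- N4 -> N2) has no collider blocking it and no conditioned non-collider, so it is open.
Try {N4}:
  P1: blocked at fork node N4 ∈ conditioning set.
{N4} contains no descendant of N1 and blocks every backdoor path.
{N4} is the unique smallest valid adjustment set.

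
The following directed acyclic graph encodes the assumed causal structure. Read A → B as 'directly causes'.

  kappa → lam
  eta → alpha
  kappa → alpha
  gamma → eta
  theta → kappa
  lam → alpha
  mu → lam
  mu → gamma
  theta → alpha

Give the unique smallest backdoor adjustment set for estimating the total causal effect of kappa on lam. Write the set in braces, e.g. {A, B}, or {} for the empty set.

{}

Variables eligible for adjustment (non-descendants of kappa, excluding kappa and lam): {eta, gamma, mu, theta}.
Backdoor paths from kappa to lam:
  P1: kappa <- theta -> alpha <- lam
  P2: kappa <- theta -> alpha <- eta <- gamma <- mu -> lam
Each backdoor path contains an unconditioned collider, so every path is already blocked with the empty conditioning set:
  P1: blocked at collider alpha (neither it nor any descendant is in the conditioning set).
  P2: blocked at collider alpha (neither it nor any descendant is in the conditioning set).
The empty set is therefore the unique smallest valid set.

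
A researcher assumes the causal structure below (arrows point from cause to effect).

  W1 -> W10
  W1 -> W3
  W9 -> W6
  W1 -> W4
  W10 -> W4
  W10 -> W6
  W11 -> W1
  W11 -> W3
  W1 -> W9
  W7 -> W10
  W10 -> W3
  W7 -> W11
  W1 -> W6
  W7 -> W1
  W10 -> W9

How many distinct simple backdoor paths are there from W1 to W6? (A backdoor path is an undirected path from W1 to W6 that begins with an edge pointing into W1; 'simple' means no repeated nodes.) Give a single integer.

8

A backdoor path from W1 to W6 is any simple undirected path whose first edge points into W1 (i.e. leaves W1 via a parent).
Parents of W1: {W11, W7}.
Enumerating:
  P1: W1 <- W7 -> W11 -> W3 <- W10 -> W9 -> W6
  P2: W1 <- W7 -> W11 -> W3 <- W10 -> W6
  P3: W1 <- W7 -> W10 -> W9 -> W6
  P4: W1 <- W7 -> W10 -> W6
  P5: W1 <- W11 <- W7 -> W10 -> W9 -> W6
  P6: W1 <- W11 <- W7 -> W10 -> W6
  P7: W1 <- W11 -> W3 <- W10 -> W9 -> W6
  P8: W1 <- W11 -> W3 <- W10 -> W6
That exhausts the simple backdoor paths. Count: 8.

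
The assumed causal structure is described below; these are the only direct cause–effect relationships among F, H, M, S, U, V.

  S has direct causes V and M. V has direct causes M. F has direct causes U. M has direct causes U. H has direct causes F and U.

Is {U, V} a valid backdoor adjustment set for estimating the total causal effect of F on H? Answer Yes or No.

Yes

Backdoor paths from F to H (paths whose first edge points into F):
  P1: F <- U -> H
Condition 1 (no descendant of F in the set): holds — descendants of F are {H}; none are in {U, V}.
Condition 2 (every backdoor path blocked by {U, V}):
  P1: blocked at fork node U ∈ conditioning set.
{U, V} satisfies the backdoor criterion.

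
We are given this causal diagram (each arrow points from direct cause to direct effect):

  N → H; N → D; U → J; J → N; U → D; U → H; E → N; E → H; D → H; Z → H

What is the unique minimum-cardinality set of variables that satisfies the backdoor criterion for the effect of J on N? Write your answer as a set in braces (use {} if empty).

Variables eligible for adjustment (non-descendants of J, excluding J and N): {E, U, Z}.
Backdoor paths from J to N:
  P1: J <- U -> D <- N
  P2: J <- U -> D -> H <- E -> N
  P3: J <- U -> D -> H <- N
  P4: J <- U -> H <- E -> N
  P5: J <- U -> H <- N
  P6: J <- U -> H <- D <- N
Each backdoor path contains an unconditioned collider, so every path is already blocked with the empty conditioning set:
  P1: blocked at collider D (neither it nor any descendant is in the conditioning set).
  P2: blocked at collider H (neither it nor any descendant is in the conditioning set).
  P3: blocked at collider H (neither it nor any descendant is in the conditioning set).
  P4: blocked at collider H (neither it nor any descendant is in the conditioning set).
  P5: blocked at collider H (neither it nor any descendant is in the conditioning set).
  P6: blocked at collider H (neither it nor any descendant is in the conditioning set).
The empty set is therefore the unique smallest valid set.

{}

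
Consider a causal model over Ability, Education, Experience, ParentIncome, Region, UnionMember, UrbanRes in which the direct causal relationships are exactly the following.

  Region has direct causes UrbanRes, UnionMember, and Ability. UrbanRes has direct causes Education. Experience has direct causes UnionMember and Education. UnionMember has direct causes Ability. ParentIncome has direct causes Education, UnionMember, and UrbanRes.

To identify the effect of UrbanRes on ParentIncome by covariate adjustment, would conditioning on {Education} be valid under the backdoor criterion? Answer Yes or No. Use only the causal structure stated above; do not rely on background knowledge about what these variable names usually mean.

Backdoor paths from UrbanRes to ParentIncome (paths whose first edge points into UrbanRes):
  P1: UrbanRes <- Education -> Experience <- UnionMember -> ParentIncome
  P2: UrbanRes <- Education -> ParentIncome
Condition 1 (no descendant of UrbanRes in the set): holds — descendants of UrbanRes are {ParentIncome, Region}; none are in {Education}.
Condition 2 (every backdoor path blocked by {Education}):
  P1: blocked at fork node Education ∈ conditioning set.
  P2: blocked at fork node Education ∈ conditioning set.
{Education} satisfies the backdoor criterion.

Yes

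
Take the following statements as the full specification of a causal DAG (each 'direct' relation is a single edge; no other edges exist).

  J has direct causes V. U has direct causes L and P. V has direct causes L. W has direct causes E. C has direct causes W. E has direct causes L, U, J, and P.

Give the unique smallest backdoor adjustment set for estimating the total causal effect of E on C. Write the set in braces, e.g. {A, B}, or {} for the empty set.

{}

Variables eligible for adjustment (non-descendants of E, excluding E and C): {J, L, P, U, V}.
Backdoor paths from E to C:
  (none)
With no backdoor paths the empty set already satisfies the criterion, and it is trivially minimal.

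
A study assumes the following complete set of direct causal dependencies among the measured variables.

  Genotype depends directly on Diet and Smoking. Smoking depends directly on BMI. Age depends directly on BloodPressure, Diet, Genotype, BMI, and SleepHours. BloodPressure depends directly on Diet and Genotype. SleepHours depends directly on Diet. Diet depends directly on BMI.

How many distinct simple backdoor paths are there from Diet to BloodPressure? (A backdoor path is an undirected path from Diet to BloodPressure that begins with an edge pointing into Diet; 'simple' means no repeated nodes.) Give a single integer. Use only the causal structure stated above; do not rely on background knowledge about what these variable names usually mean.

A backdoor path from Diet to BloodPressure is any simple undirected path whose first edge points into Diet (i.e. leaves Diet via a parent).
Parents of Diet: {BMI}.
Enumerating:
  P1: Diet <- BMI -> Smoking -> Genotype -> BloodPressure
  P2: Diet <- BMI -> Smoking -> Genotype -> Age <- BloodPressure
  P3: Diet <- BMI -> Age <- Genotype -> BloodPressure
  P4: Diet <- BMI -> Age <- BloodPressure
That exhausts the simple backdoor paths. Count: 4.

4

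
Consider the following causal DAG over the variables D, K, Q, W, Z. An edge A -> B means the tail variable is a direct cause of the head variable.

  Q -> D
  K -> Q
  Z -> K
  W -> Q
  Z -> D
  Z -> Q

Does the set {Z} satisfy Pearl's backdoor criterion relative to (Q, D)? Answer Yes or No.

Yes

Backdoor paths from Q to D (paths whose first edge points into Q):
  P1: Q <- Z -> D
  P2: Q <- K <- Z -> D
Condition 1 (no descendant of Q in the set): holds — descendants of Q are {D}; none are in {Z}.
Condition 2 (every backdoor path blocked by {Z}):
  P1: blocked at fork node Z ∈ conditioning set.
  P2: blocked at fork node Z ∈ conditioning set.
{Z} satisfies the backdoor criterion.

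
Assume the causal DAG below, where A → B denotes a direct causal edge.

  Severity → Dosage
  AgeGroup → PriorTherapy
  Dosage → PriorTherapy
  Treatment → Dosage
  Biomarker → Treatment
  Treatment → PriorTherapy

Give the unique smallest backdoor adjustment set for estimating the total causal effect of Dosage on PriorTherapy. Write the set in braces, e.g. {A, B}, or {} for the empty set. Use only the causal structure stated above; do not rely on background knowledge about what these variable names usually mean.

{Treatment}

Variables eligible for adjustment (non-descendants of Dosage, excluding Dosage and PriorTherapy): {AgeGroup, Biomarker, Severity, Treatment}.
Backdoor paths from Dosage to PriorTherapy:
  P1: Dosage <- Treatment -> PriorTherapy
The empty set is not sufficient: P1 (Dosage <- Treatment -> PriorTherapy) has no collider blocking it and no conditioned non-collider, so it is open.
Try {Treatment}:
  P1: blocked at fork node Treatment ∈ conditioning set.
{Treatment} contains no descendant of Dosage and blocks every backdoor path.
No other singleton works — e.g. {Biomarker} leaves P1 open — so {Treatment} is the unique smallest valid adjustment set.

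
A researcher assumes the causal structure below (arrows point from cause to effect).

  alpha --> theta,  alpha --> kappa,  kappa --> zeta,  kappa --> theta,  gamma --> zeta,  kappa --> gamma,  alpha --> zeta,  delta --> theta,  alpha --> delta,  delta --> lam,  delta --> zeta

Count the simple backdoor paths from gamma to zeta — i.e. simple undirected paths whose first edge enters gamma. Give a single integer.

A backdoor path from gamma to zeta is any simple undirected path whose first edge points into gamma (i.e. leaves gamma via a parent).
Parents of gamma: {kappa}.
Enumerating:
  P1: gamma <- kappa <- alpha -> delta -> zeta
  P2: gamma <- kappa <- alpha -> theta <- delta -> zeta
  P3: gamma <- kappa <- alpha -> zeta
  P4: gamma <- kappa -> theta <- alpha -> delta -> zeta
  P5: gamma <- kappa -> theta <- alpha -> zeta
  P6: gamma <- kappa -> theta <- delta <- alpha -> zeta
  P7: gamma <- kappa -> theta <- delta -> zeta
  P8: gamma <- kappa -> zeta
That exhausts the simple backdoor paths. Count: 8.

8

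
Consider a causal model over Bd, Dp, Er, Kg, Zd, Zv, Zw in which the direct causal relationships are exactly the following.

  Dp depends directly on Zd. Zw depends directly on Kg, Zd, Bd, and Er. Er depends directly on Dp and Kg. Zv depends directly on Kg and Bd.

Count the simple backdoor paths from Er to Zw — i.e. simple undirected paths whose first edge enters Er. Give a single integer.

3

A backdoor path from Er to Zw is any simple undirected path whose first edge points into Er (i.e. leaves Er via a parent).
Parents of Er: {Dp, Kg}.
Enumerating:
  P1: Er <- Dp <- Zd -> Zw
  P2: Er <- Kg -> Zw
  P3: Er <- Kg -> Zv <- Bd -> Zw
That exhausts the simple backdoor paths. Count: 3.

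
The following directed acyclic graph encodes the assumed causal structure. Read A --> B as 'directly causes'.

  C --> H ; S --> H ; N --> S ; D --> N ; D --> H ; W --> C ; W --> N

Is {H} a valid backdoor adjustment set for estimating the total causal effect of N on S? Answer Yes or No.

No

Backdoor paths from N to S (paths whose first edge points into N):
  P1: N <- W -> C -> H <- S
  P2: N <- D -> H <- S
Condition 1 (no descendant of N in the set): FAILS — H is a descendant of N.
Condition 2 (every backdoor path blocked by {H}):
  P1: open — collider(s) H are conditioned on (or have a conditioned descendant) and no non-collider on the path is in the set.
  P2: open — collider(s) H are conditioned on (or have a conditioned descendant) and no non-collider on the path is in the set.
{H} does not satisfy the backdoor criterion.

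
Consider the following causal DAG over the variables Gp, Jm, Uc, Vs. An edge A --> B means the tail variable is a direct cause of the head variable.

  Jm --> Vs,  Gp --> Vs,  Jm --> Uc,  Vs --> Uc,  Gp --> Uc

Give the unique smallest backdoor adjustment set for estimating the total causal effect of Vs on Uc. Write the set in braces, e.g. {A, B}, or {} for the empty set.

Variables eligible for adjustment (non-descendants of Vs, excluding Vs and Uc): {Gp, Jm}.
Backdoor paths from Vs to Uc:
  P1: Vs <- Jm -> Uc
  P2: Vs <- Gp -> Uc
The empty set is not sufficient: P1 (Vs <- Jm -> Uc) has no collider blocking it and no conditioned non-collider, so it is open.
Try {Gp, Jm}:
  P1: blocked at fork node Jm ∈ conditioning set.
  P2: blocked at fork node Gp ∈ conditioning set.
{Gp, Jm} contains no descendant of Vs and blocks every backdoor path.
Every element of {Gp, Jm} is needed (dropping Gp leaves P2 open; dropping Jm leaves P1 open), so no proper subset is valid.
Among all size-2 subsets of the eligible variables, only {Gp, Jm} blocks every backdoor path, so it is the unique smallest valid adjustment set.

{Gp, Jm}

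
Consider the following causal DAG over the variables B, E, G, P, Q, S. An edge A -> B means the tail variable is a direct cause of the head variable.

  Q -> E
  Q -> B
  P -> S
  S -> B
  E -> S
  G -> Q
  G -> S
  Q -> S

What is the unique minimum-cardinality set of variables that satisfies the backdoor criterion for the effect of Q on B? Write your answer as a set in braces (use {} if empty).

Variables eligible for adjustment (non-descendants of Q, excluding Q and B): {G, P}.
Backdoor paths from Q to B:
  P1: Q <- G -> S -> B
The empty set is not sufficient: P1 (Q <- G -> S -> B) has no collider blocking it and no conditioned non-collider, so it is open.
Try {G}:
  P1: blocked at fork node G ∈ conditioning set.
{G} contains no descendant of Q and blocks every backdoor path.
No other singleton works — e.g. {P} leaves P1 open — so {G} is the unique smallest valid adjustment set.

{G}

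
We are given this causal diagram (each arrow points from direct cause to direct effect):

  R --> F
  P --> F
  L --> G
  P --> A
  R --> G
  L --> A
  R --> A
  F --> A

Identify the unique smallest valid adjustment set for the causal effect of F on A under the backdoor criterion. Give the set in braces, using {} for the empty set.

Variables eligible for adjustment (non-descendants of F, excluding F and A): {G, L, P, R}.
Backdoor paths from F to A:
  P1: F <- P -> A
  P2: F <- R -> G <- L -> A
  P3: F <- R -> A
The empty set is not sufficient: P1 (F <- P -> A) has no collider blocking it and no conditioned non-collider, so it is open.
Try {P, R}:
  P1: blocked at fork node P ∈ conditioning set.
  P2: blocked at fork node R ∈ conditioning set.
  P3: blocked at fork node R ∈ conditioning set.
{P, R} contains no descendant of F and blocks every backdoor path.
Every element of {P, R} is needed (dropping P leaves P1 open; dropping R leaves P3 open), so no proper subset is valid.
Among all size-2 subsets of the eligible variables, only {P, R} blocks every backdoor path, so it is the unique smallest valid adjustment set.

{P, R}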